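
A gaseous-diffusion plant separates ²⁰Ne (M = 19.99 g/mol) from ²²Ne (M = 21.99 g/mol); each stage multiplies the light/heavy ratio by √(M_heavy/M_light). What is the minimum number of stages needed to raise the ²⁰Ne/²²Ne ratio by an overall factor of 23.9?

Single-stage factor α = √(21.99/19.99), so ln α = ½ ln(1.10005) = 0.04768.
Need α^N ≥ 23.9 ⇒ N ≥ ln(23.9) / ln α = 3.174 / 0.04768 = 66.57.
Rounding up, N = 67 stages.

67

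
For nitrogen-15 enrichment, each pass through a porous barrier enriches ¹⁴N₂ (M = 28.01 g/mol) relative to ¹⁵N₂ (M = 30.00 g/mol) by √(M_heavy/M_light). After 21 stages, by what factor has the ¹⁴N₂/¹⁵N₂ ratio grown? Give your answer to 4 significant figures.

The single-stage factor is √(M_heavy/M_light), so 21 stages give [√(30.00/28.01)]^21 = (30.00/28.01)^(21/2).
= 1.07105^(21/2) = 2.056.

2.056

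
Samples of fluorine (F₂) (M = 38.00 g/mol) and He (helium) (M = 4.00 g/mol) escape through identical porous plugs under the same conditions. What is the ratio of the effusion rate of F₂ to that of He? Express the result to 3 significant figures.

0.324

From Graham's law, rate_F₂/rate_He = √(M_He/M_F₂) = √(4.00/38.00) = √0.1053 = 0.324.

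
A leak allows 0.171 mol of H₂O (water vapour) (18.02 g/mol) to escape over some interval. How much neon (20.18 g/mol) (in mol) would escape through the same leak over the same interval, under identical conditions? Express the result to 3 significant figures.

0.162 mol

Using Graham's law: rate_Ne/rate_H₂O = √(M_H₂O/M_Ne) = √(18.02/20.18) = √0.8930 = 0.9450.
So the amount for Ne is 0.171 × 0.9450 = 0.162 mol.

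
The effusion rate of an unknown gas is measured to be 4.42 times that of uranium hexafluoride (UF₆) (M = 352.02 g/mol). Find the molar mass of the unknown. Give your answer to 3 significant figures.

18.0 g/mol

Since effusion rate ∝ 1/√M, rate_X/rate_UF₆ = √(M_UF₆/M_X).
4.42 = √(352.02/M_X)
M_X = 352.02 / 4.42² = 352.02 / 19.54 = 18.0 g/mol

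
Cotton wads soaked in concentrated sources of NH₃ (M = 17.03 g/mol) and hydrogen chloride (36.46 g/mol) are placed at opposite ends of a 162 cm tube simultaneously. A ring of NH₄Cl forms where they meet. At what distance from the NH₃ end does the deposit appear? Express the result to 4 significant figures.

Graham's law gives d_NH₃/d_HCl = rate_NH₃/rate_HCl = √(M_HCl/M_NH₃) = √(36.46/17.03) = 1.463.
With d_NH₃ + d_HCl = 162 cm, d_HCl = 162/(1 + 1.463) = 65.77 cm.
d_NH₃ = 162 − 65.77 = 96.23 cm.

96.23 cm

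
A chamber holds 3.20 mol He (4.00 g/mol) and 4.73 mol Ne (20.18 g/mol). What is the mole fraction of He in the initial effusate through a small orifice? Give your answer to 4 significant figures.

0.6031

Rate_i ∝ x_i/√M_i (Graham's law weighted by mole fraction), so the effusate composition follows n_i/√M_i.
So x_He in the escaping gas = (n_He/√M_He) / Σ(n_i/√M_i)
= (3.20/√4.00) / (3.20/√4.00 + 4.73/√20.18) = 1.600/(1.600 + 1.053) = 0.6031.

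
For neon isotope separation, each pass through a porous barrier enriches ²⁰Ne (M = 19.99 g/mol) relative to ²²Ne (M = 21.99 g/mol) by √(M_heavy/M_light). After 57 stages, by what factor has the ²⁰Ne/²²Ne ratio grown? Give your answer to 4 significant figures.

The single-stage factor is √(M_heavy/M_light), so 57 stages give [√(21.99/19.99)]^57 = (21.99/19.99)^(57/2).
= 1.10005^(57/2) = 15.14.

15.14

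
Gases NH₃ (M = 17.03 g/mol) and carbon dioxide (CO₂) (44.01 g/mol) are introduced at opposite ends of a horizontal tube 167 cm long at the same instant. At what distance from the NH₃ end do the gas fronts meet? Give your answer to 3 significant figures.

In equal time, each gas travels a distance ∝ its rate ∝ 1/√M, so d_NH₃/d_CO₂ = √(M_CO₂/M_NH₃) = √(44.01/17.03) = 1.608.
With d_NH₃ + d_CO₂ = 167 cm, d_CO₂ = 167/(1 + 1.608) = 64.04 cm.
d_NH₃ = 167 − 64.04 = 103 cm.

103 cm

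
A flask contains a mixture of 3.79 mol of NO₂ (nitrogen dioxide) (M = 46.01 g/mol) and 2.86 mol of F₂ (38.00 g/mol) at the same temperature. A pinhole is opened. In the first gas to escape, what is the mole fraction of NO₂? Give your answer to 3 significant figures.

Rate_i ∝ x_i/√M_i (Graham's law weighted by mole fraction), so the effusate composition follows n_i/√M_i.
So x_NO₂ in the escaping gas = (n_NO₂/√M_NO₂) / Σ(n_i/√M_i)
= (3.79/√46.01) / (3.79/√46.01 + 2.86/√38.00) = 0.5587/(0.5587 + 0.4640) = 0.546.

0.546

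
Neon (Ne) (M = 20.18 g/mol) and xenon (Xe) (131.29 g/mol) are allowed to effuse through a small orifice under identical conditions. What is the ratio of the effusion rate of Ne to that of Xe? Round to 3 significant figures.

Using Graham's law: rate_Ne/rate_Xe = √(M_Xe/M_Ne) = √(131.29/20.18) = √6.506 = 2.55.

2.55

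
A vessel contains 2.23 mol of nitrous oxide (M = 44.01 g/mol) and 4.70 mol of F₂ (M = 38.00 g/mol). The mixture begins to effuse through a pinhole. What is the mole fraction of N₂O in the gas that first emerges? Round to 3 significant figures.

0.306

Rate_i ∝ x_i/√M_i (Graham's law weighted by mole fraction), so the effusate composition follows n_i/√M_i.
So x_N₂O in the escaping gas = (n_N₂O/√M_N₂O) / Σ(n_i/√M_i)
= (2.23/√44.01) / (2.23/√44.01 + 4.70/√38.00) = 0.3361/(0.3361 + 0.7624) = 0.306.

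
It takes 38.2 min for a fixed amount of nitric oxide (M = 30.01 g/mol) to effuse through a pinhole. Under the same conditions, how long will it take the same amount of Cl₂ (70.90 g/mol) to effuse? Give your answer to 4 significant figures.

Graham's law gives t_Cl₂/t_NO = √(M_Cl₂/M_NO) = √(70.90/30.01) = √2.363 = 1.537.
So the time for Cl₂ is 38.2 × 1.537 = 58.72 min.

58.72 min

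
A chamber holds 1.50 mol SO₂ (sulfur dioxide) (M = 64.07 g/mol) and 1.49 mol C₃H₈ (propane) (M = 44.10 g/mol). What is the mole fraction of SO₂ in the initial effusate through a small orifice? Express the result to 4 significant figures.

The effusion rate of species i is ∝ p_i/√M_i ∝ n_i/√M_i.
So x_SO₂ in the escaping gas = (n_SO₂/√M_SO₂) / Σ(n_i/√M_i)
= (1.50/√64.07) / (1.50/√64.07 + 1.49/√44.10) = 0.1874/(0.1874 + 0.2244) = 0.4551.

0.4551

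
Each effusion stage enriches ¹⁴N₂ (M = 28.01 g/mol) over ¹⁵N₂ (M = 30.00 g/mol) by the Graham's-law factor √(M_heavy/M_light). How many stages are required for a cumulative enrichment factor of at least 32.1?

With α = √(30.00/28.01) per stage, ln α = ½ ln(1.07105) = 0.03432.
Need α^N ≥ 32.1 ⇒ N ≥ ln(32.1) / ln α = 3.469 / 0.03432 = 101.08.
So at least 102 stages are needed.

102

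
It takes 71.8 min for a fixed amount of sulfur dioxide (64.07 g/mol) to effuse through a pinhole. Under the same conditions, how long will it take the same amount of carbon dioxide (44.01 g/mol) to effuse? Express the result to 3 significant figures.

59.5 min

By Graham's law, t_CO₂/t_SO₂ = √(M_CO₂/M_SO₂) = √(44.01/64.07) = √0.6869 = 0.8288.
So the time for CO₂ is 71.8 × 0.8288 = 59.5 min.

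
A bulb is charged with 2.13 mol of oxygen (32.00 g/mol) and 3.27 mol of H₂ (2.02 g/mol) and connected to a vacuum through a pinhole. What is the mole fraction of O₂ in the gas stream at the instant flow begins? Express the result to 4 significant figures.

0.1406

The effusion rate of species i is ∝ p_i/√M_i ∝ n_i/√M_i.
x_O₂(eff) = (n_O₂/√M_O₂) / (n_O₂/√M_O₂ + n_H₂/√M_H₂)
= (2.13/√32.00) / (2.13/√32.00 + 3.27/√2.02) = 0.3765/(0.3765 + 2.301) = 0.1406.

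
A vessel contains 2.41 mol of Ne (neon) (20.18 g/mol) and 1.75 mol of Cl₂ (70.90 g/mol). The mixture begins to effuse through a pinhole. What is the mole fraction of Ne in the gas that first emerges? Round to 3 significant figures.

0.721

Rate_i ∝ x_i/√M_i (Graham's law weighted by mole fraction), so the effusate composition follows n_i/√M_i.
x_Ne(eff) = (n_Ne/√M_Ne) / (n_Ne/√M_Ne + n_Cl₂/√M_Cl₂)
= (2.41/√20.18) / (2.41/√20.18 + 1.75/√70.90) = 0.5365/(0.5365 + 0.2078) = 0.721.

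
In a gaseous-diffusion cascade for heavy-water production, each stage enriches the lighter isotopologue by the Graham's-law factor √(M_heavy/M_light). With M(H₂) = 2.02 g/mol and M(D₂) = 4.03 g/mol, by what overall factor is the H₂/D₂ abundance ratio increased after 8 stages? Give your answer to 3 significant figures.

The single-stage factor is √(M_heavy/M_light), so 8 stages give [√(4.03/2.02)]^8 = (4.03/2.02)^(8/2).
= 1.99505^4 = 15.8.

15.8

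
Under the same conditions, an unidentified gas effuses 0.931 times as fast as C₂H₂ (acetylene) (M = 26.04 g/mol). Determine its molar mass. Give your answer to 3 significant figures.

Graham's law gives rate_X/rate_C₂H₂ = √(M_C₂H₂/M_X).
0.931 = √(26.04/M_X)
M_X = 26.04 / 0.931² = 26.04 / 0.8668 = 30.0 g/mol

30.0 g/mol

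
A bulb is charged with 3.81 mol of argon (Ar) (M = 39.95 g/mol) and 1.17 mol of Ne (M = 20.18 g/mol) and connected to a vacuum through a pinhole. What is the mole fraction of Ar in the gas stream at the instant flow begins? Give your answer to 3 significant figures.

0.698

Rate_i ∝ x_i/√M_i (Graham's law weighted by mole fraction), so the effusate composition follows n_i/√M_i.
x_Ar(eff) = (n_Ar/√M_Ar) / (n_Ar/√M_Ar + n_Ne/√M_Ne)
= (3.81/√39.95) / (3.81/√39.95 + 1.17/√20.18) = 0.6028/(0.6028 + 0.2605) = 0.698.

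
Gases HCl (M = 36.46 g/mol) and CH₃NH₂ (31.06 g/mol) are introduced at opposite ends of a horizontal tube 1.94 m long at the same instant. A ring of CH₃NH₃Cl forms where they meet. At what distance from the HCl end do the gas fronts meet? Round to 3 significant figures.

Graham's law gives d_HCl/d_CH₃NH₂ = rate_HCl/rate_CH₃NH₂ = √(M_CH₃NH₂/M_HCl) = √(31.06/36.46) = 0.9230.
With d_HCl + d_CH₃NH₂ = 1.94 m, d_CH₃NH₂ = 1.94/(1 + 0.9230) = 1.009 m.
d_HCl = 1.94 − 1.009 = 0.931 m.

0.931 m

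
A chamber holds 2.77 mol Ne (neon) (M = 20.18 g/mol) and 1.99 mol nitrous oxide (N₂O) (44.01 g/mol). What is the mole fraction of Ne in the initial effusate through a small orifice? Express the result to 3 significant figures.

Effusion rate of each component ∝ n_i/√M_i (partial pressure × 1/√M).
Mole fraction of Ne in the effusate = (n_Ne/√M_Ne) / (n_Ne/√M_Ne + n_N₂O/√M_N₂O)
= (2.77/√20.18) / (2.77/√20.18 + 1.99/√44.01) = 0.6166/(0.6166 + 0.3000) = 0.673.

0.673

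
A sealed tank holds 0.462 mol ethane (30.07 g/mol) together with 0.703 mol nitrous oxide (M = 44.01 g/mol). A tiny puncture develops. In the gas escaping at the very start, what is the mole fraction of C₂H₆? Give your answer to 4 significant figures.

0.4429

The effusion rate of species i is ∝ p_i/√M_i ∝ n_i/√M_i.
x_C₂H₆(eff) = (n_C₂H₆/√M_C₂H₆) / (n_C₂H₆/√M_C₂H₆ + n_N₂O/√M_N₂O)
= (0.462/√30.07) / (0.462/√30.07 + 0.703/√44.01) = 0.08425/(0.08425 + 0.1060) = 0.4429.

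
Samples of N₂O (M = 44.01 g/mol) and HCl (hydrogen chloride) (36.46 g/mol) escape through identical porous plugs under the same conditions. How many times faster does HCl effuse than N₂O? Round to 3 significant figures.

By Graham's law, rate_HCl/rate_N₂O = √(M_N₂O/M_HCl) = √(44.01/36.46) = √1.207 = 1.10.

1.10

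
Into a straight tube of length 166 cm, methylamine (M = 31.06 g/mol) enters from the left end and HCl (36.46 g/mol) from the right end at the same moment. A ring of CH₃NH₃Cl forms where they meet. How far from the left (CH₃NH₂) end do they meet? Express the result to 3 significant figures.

Graham's law gives d_CH₃NH₂/d_HCl = rate_CH₃NH₂/rate_HCl = √(M_HCl/M_CH₃NH₂) = √(36.46/31.06) = 1.083.
With d_CH₃NH₂ + d_HCl = 166 cm, d_HCl = 166/(1 + 1.083) = 79.68 cm.
d_CH₃NH₂ = 166 − 79.68 = 86.3 cm.

86.3 cm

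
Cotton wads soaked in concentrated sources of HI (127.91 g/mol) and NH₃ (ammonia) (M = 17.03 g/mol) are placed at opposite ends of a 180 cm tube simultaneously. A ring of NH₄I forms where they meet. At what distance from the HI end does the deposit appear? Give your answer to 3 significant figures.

Graham's law gives d_HI/d_NH₃ = rate_HI/rate_NH₃ = √(M_NH₃/M_HI) = √(17.03/127.91) = 0.3649.
With d_HI + d_NH₃ = 180 cm, d_NH₃ = 180/(1 + 0.3649) = 131.9 cm.
d_HI = 180 − 131.9 = 48.1 cm.

48.1 cm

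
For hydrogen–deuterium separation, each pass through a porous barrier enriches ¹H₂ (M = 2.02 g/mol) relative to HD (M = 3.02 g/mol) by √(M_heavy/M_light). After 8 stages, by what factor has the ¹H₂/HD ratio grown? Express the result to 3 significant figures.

After 8 stages the ratio has grown by (√(3.02/2.02))^8 = (3.02/2.02)^(8/2).
= 1.49505^4 = 5.00.

5.00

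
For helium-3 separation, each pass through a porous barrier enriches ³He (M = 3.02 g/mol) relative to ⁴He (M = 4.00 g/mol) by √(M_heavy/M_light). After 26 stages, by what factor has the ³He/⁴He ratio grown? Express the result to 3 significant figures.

Overall factor = α^26 with α = √(4.00/3.02), i.e. (4.00/3.02)^(26/2).
= 1.32450^13 = 38.6.

38.6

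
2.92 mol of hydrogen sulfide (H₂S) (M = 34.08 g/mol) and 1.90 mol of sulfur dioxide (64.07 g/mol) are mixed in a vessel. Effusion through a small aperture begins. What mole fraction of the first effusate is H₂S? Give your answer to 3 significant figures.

0.678

The effusion rate of species i is ∝ p_i/√M_i ∝ n_i/√M_i.
Mole fraction of H₂S in the effusate = (n_H₂S/√M_H₂S) / (n_H₂S/√M_H₂S + n_SO₂/√M_SO₂)
= (2.92/√34.08) / (2.92/√34.08 + 1.90/√64.07) = 0.5002/(0.5002 + 0.2374) = 0.678.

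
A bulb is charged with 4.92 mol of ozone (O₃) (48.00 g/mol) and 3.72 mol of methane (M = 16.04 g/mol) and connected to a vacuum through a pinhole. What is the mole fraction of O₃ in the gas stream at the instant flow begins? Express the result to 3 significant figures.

0.433

Each component's effusion rate ∝ (its partial pressure)·(1/√M) ∝ n_i/√M_i.
So x_O₃ in the escaping gas = (n_O₃/√M_O₃) / Σ(n_i/√M_i)
= (4.92/√48.00) / (4.92/√48.00 + 3.72/√16.04) = 0.7101/(0.7101 + 0.9288) = 0.433.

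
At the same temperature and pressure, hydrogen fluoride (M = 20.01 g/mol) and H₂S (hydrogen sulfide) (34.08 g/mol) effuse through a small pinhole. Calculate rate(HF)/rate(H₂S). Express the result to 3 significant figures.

By Graham's law, rate_HF/rate_H₂S = √(M_H₂S/M_HF) = √(34.08/20.01) = √1.703 = 1.31.

1.31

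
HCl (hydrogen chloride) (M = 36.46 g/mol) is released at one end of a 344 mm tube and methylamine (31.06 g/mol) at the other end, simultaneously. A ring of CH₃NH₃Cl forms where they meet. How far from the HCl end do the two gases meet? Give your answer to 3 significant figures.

The fronts meet when d_HCl + d_CH₃NH₂ = L with d_HCl/d_CH₃NH₂ = √(M_CH₃NH₂/M_HCl) (Graham's law). Here √(M_CH₃NH₂/M_HCl) = √(31.06/36.46) = 0.9230.
With d_HCl + d_CH₃NH₂ = 344 mm, d_CH₃NH₂ = 344/(1 + 0.9230) = 178.9 mm.
d_HCl = 344 − 178.9 = 165 mm.

165 mm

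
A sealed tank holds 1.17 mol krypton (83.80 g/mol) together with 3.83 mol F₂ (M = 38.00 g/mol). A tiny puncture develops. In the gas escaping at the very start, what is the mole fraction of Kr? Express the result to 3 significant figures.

0.171

Each component's effusion rate ∝ (its partial pressure)·(1/√M) ∝ n_i/√M_i.
Mole fraction of Kr in the effusate = (n_Kr/√M_Kr) / (n_Kr/√M_Kr + n_F₂/√M_F₂)
= (1.17/√83.80) / (1.17/√83.80 + 3.83/√38.00) = 0.1278/(0.1278 + 0.6213) = 0.171.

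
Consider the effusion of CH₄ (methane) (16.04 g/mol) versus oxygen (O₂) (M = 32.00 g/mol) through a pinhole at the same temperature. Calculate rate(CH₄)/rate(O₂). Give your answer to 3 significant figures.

1.41

From Graham's law, rate_CH₄/rate_O₂ = √(M_O₂/M_CH₄) = √(32.00/16.04) = √1.995 = 1.41.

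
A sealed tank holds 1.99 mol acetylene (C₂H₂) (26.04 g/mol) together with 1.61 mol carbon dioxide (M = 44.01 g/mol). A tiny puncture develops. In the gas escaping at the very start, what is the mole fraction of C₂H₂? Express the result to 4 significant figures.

Effusion rate of each component ∝ n_i/√M_i (partial pressure × 1/√M).
x_C₂H₂(eff) = (n_C₂H₂/√M_C₂H₂) / (n_C₂H₂/√M_C₂H₂ + n_CO₂/√M_CO₂)
= (1.99/√26.04) / (1.99/√26.04 + 1.61/√44.01) = 0.3900/(0.3900 + 0.2427) = 0.6164.

0.6164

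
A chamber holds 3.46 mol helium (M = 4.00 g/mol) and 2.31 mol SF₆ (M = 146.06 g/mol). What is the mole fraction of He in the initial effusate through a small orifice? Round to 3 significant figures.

Each component's effusion rate ∝ (its partial pressure)·(1/√M) ∝ n_i/√M_i.
So x_He in the escaping gas = (n_He/√M_He) / Σ(n_i/√M_i)
= (3.46/√4.00) / (3.46/√4.00 + 2.31/√146.06) = 1.730/(1.730 + 0.1911) = 0.901.

0.901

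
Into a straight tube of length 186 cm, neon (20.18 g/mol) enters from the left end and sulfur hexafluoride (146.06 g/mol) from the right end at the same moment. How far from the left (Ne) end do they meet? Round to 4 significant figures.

135.6 cm

Graham's law gives d_Ne/d_SF₆ = rate_Ne/rate_SF₆ = √(M_SF₆/M_Ne) = √(146.06/20.18) = 2.690.
With d_Ne + d_SF₆ = 186 cm, d_SF₆ = 186/(1 + 2.690) = 50.40 cm.
d_Ne = 186 − 50.40 = 135.6 cm.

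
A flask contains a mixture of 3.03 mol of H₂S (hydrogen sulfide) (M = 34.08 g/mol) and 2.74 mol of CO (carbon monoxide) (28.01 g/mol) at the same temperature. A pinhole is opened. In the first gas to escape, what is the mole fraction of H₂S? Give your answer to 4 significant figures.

Rate_i ∝ x_i/√M_i (Graham's law weighted by mole fraction), so the effusate composition follows n_i/√M_i.
Mole fraction of H₂S in the effusate = (n_H₂S/√M_H₂S) / (n_H₂S/√M_H₂S + n_CO/√M_CO)
= (3.03/√34.08) / (3.03/√34.08 + 2.74/√28.01) = 0.5190/(0.5190 + 0.5177) = 0.5006.

0.5006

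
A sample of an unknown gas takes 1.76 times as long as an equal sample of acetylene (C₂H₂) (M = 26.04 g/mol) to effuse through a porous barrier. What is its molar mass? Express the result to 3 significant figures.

80.7 g/mol

Since effusion rate ∝ 1/√M, t_X/t_C₂H₂ = √(M_X/M_C₂H₂).
1.76 = √(M_X/26.04)
M_X = 26.04 × 1.76² = 26.04 × 3.098 = 80.7 g/mol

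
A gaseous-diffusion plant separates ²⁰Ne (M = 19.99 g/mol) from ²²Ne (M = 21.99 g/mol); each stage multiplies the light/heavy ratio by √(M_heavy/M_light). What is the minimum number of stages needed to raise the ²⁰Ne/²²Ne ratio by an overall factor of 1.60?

10

With α = √(21.99/19.99) per stage, ln α = ½ ln(1.10005) = 0.04768.
Need α^N ≥ 1.60 ⇒ N ≥ ln(1.60) / ln α = 0.4700 / 0.04768 = 9.86.
So at least 10 stages are needed.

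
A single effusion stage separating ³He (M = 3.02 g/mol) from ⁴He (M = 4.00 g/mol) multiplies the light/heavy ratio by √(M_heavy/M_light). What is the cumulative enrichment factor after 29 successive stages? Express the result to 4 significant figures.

Overall factor = α^29 with α = √(4.00/3.02), i.e. (4.00/3.02)^(29/2).
= 1.32450^(29/2) = 58.85.

58.85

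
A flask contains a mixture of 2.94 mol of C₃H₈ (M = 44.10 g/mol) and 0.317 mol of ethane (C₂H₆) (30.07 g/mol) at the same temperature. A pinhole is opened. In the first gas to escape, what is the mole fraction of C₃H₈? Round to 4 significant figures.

Each component's effusion rate ∝ (its partial pressure)·(1/√M) ∝ n_i/√M_i.
Mole fraction of C₃H₈ in the effusate = (n_C₃H₈/√M_C₃H₈) / (n_C₃H₈/√M_C₃H₈ + n_C₂H₆/√M_C₂H₆)
= (2.94/√44.10) / (2.94/√44.10 + 0.317/√30.07) = 0.4427/(0.4427 + 0.05781) = 0.8845.

0.8845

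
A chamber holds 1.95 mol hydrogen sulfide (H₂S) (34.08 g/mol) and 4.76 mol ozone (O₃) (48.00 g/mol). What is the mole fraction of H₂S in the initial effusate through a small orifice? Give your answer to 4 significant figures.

Each component's effusion rate ∝ (its partial pressure)·(1/√M) ∝ n_i/√M_i.
So x_H₂S in the escaping gas = (n_H₂S/√M_H₂S) / Σ(n_i/√M_i)
= (1.95/√34.08) / (1.95/√34.08 + 4.76/√48.00) = 0.3340/(0.3340 + 0.6870) = 0.3271.

0.3271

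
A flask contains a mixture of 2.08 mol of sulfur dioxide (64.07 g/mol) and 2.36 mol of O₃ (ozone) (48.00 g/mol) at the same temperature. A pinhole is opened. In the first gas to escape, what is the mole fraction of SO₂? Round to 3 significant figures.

Rate_i ∝ x_i/√M_i (Graham's law weighted by mole fraction), so the effusate composition follows n_i/√M_i.
So x_SO₂ in the escaping gas = (n_SO₂/√M_SO₂) / Σ(n_i/√M_i)
= (2.08/√64.07) / (2.08/√64.07 + 2.36/√48.00) = 0.2599/(0.2599 + 0.3406) = 0.433.

0.433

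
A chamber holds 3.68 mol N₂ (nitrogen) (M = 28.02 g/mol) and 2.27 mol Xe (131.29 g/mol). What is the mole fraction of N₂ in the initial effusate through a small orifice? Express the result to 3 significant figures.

Effusion rate of each component ∝ n_i/√M_i (partial pressure × 1/√M).
x_N₂(eff) = (n_N₂/√M_N₂) / (n_N₂/√M_N₂ + n_Xe/√M_Xe)
= (3.68/√28.02) / (3.68/√28.02 + 2.27/√131.29) = 0.6952/(0.6952 + 0.1981) = 0.778.

0.778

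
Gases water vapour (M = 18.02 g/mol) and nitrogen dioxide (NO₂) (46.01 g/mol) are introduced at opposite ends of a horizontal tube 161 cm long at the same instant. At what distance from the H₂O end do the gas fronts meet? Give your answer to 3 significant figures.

The fronts meet when d_H₂O + d_NO₂ = L with d_H₂O/d_NO₂ = √(M_NO₂/M_H₂O) (Graham's law). Here √(M_NO₂/M_H₂O) = √(46.01/18.02) = 1.598.
With d_H₂O + d_NO₂ = 161 cm, d_NO₂ = 161/(1 + 1.598) = 61.97 cm.
d_H₂O = 161 − 61.97 = 99.0 cm.

99.0 cm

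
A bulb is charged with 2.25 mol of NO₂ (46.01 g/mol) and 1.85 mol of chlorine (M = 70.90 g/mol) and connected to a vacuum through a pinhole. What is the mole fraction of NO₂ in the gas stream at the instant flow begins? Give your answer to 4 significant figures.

0.6016

The effusion rate of species i is ∝ p_i/√M_i ∝ n_i/√M_i.
Mole fraction of NO₂ in the effusate = (n_NO₂/√M_NO₂) / (n_NO₂/√M_NO₂ + n_Cl₂/√M_Cl₂)
= (2.25/√46.01) / (2.25/√46.01 + 1.85/√70.90) = 0.3317/(0.3317 + 0.2197) = 0.6016.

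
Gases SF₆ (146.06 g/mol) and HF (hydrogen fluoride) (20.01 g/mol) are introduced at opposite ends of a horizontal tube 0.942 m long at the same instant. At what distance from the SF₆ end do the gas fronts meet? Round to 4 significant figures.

0.2545 m

In equal time, each gas travels a distance ∝ its rate ∝ 1/√M, so d_SF₆/d_HF = √(M_HF/M_SF₆) = √(20.01/146.06) = 0.3701.
With d_SF₆ + d_HF = 0.942 m, d_HF = 0.942/(1 + 0.3701) = 0.6875 m.
d_SF₆ = 0.942 − 0.6875 = 0.2545 m.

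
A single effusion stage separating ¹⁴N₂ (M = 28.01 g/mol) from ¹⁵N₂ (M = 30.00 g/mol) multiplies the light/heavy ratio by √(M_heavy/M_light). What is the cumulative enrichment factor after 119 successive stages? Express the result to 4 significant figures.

Each stage multiplies the ratio by α = √(30.00/28.01), so after 119 stages the overall factor is α^119 = (30.00/28.01)^(119/2).
= 1.07105^(119/2) = 59.37.

59.37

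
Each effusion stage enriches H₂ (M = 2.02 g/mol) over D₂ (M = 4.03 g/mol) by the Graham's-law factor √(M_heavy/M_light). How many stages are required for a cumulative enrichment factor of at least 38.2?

11

Per stage α = (4.03/2.02)^(1/2) = 1.99505^0.5, giving ln α = 0.3453.
Need α^N ≥ 38.2 ⇒ N ≥ ln(38.2) / ln α = 3.643 / 0.3453 = 10.55.
Minimum whole number of stages: N = 11.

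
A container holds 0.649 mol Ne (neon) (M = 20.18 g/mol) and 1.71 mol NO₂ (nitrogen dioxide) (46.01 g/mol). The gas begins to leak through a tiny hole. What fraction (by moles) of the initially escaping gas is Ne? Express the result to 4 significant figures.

0.3643

Rate_i ∝ x_i/√M_i (Graham's law weighted by mole fraction), so the effusate composition follows n_i/√M_i.
So x_Ne in the escaping gas = (n_Ne/√M_Ne) / Σ(n_i/√M_i)
= (0.649/√20.18) / (0.649/√20.18 + 1.71/√46.01) = 0.1445/(0.1445 + 0.2521) = 0.3643.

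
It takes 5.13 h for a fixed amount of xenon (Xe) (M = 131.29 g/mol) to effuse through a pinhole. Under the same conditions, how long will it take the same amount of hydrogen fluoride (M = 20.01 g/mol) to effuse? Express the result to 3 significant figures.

2.00 h

By Graham's law, t_HF/t_Xe = √(M_HF/M_Xe) = √(20.01/131.29) = √0.1524 = 0.3904.
So the time for HF is 5.13 × 0.3904 = 2.00 h.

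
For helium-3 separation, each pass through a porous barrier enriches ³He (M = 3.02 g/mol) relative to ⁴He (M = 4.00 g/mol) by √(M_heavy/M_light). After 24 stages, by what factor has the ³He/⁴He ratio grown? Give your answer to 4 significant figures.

After 24 stages the ratio has grown by (√(4.00/3.02))^24 = (4.00/3.02)^(24/2).
= 1.32450^12 = 29.15.

29.15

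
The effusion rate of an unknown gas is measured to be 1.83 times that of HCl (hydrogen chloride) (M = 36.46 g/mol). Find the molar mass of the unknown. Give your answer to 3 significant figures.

10.9 g/mol

By Graham's law, rate_X/rate_HCl = √(M_HCl/M_X).
1.83 = √(36.46/M_X)
M_X = 36.46 / 1.83² = 36.46 / 3.349 = 10.9 g/mol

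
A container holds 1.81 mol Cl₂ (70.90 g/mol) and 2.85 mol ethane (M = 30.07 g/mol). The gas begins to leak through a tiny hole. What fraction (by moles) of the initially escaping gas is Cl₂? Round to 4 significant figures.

0.2926

Effusion rate of each component ∝ n_i/√M_i (partial pressure × 1/√M).
Mole fraction of Cl₂ in the effusate = (n_Cl₂/√M_Cl₂) / (n_Cl₂/√M_Cl₂ + n_C₂H₆/√M_C₂H₆)
= (1.81/√70.90) / (1.81/√70.90 + 2.85/√30.07) = 0.2150/(0.2150 + 0.5197) = 0.2926.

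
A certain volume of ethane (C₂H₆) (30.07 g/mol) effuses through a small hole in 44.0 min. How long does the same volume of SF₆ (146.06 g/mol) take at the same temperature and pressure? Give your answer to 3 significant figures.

From Graham's law, t_SF₆/t_C₂H₆ = √(M_SF₆/M_C₂H₆) = √(146.06/30.07) = √4.857 = 2.204.
So the time for SF₆ is 44.0 × 2.204 = 97.0 min.

97.0 min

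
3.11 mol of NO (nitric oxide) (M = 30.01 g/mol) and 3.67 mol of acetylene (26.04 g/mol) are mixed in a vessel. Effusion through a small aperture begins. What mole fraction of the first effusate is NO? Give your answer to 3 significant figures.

0.441

Effusion rate of each component ∝ n_i/√M_i (partial pressure × 1/√M).
x_NO(eff) = (n_NO/√M_NO) / (n_NO/√M_NO + n_C₂H₂/√M_C₂H₂)
= (3.11/√30.01) / (3.11/√30.01 + 3.67/√26.04) = 0.5677/(0.5677 + 0.7192) = 0.441.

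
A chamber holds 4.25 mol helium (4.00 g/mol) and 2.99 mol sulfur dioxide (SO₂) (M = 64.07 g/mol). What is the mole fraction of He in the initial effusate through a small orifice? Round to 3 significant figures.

Rate_i ∝ x_i/√M_i (Graham's law weighted by mole fraction), so the effusate composition follows n_i/√M_i.
x_He(eff) = (n_He/√M_He) / (n_He/√M_He + n_SO₂/√M_SO₂)
= (4.25/√4.00) / (4.25/√4.00 + 2.99/√64.07) = 2.125/(2.125 + 0.3735) = 0.850.

0.850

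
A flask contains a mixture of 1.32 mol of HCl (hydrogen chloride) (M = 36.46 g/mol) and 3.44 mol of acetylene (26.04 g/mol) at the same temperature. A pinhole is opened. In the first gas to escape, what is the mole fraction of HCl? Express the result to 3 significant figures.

Effusion rate of each component ∝ n_i/√M_i (partial pressure × 1/√M).
Mole fraction of HCl in the effusate = (n_HCl/√M_HCl) / (n_HCl/√M_HCl + n_C₂H₂/√M_C₂H₂)
= (1.32/√36.46) / (1.32/√36.46 + 3.44/√26.04) = 0.2186/(0.2186 + 0.6741) = 0.245.

0.245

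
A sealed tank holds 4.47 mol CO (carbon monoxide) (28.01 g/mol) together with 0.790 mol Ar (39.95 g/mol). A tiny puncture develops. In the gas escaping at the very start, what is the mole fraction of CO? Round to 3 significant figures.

0.871

Each component's effusion rate ∝ (its partial pressure)·(1/√M) ∝ n_i/√M_i.
So x_CO in the escaping gas = (n_CO/√M_CO) / Σ(n_i/√M_i)
= (4.47/√28.01) / (4.47/√28.01 + 0.790/√39.95) = 0.8446/(0.8446 + 0.1250) = 0.871.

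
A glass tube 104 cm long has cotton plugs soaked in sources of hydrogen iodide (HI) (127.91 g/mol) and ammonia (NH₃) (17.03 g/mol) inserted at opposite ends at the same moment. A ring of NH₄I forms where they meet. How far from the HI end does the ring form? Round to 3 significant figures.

In equal time, each gas travels a distance ∝ its rate ∝ 1/√M, so d_HI/d_NH₃ = √(M_NH₃/M_HI) = √(17.03/127.91) = 0.3649.
With d_HI + d_NH₃ = 104 cm, d_NH₃ = 104/(1 + 0.3649) = 76.20 cm.
d_HI = 104 − 76.20 = 27.8 cm.

27.8 cm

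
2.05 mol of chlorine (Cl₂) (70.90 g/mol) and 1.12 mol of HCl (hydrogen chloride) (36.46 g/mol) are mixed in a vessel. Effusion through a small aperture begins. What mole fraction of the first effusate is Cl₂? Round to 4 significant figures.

Effusion rate of each component ∝ n_i/√M_i (partial pressure × 1/√M).
x_Cl₂(eff) = (n_Cl₂/√M_Cl₂) / (n_Cl₂/√M_Cl₂ + n_HCl/√M_HCl)
= (2.05/√70.90) / (2.05/√70.90 + 1.12/√36.46) = 0.2435/(0.2435 + 0.1855) = 0.5676.

0.5676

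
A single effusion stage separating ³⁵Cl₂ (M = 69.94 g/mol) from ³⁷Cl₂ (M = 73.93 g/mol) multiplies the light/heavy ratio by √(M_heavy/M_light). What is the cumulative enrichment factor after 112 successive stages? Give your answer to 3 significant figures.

22.4

Each stage multiplies the ratio by α = √(73.93/69.94), so after 112 stages the overall factor is α^112 = (73.93/69.94)^(112/2).
= 1.05705^56 = 22.4.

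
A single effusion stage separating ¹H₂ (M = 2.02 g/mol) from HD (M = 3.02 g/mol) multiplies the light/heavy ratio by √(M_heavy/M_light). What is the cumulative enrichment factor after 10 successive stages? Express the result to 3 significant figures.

Overall factor = α^10 with α = √(3.02/2.02), i.e. (3.02/2.02)^(10/2).
= 1.49505^5 = 7.47.

7.47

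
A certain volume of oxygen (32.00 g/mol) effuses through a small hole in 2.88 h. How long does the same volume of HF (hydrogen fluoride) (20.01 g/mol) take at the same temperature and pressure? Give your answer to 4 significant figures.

By Graham's law, t_HF/t_O₂ = √(M_HF/M_O₂) = √(20.01/32.00) = √0.6253 = 0.7908.
So the time for HF is 2.88 × 0.7908 = 2.277 h.

2.277 h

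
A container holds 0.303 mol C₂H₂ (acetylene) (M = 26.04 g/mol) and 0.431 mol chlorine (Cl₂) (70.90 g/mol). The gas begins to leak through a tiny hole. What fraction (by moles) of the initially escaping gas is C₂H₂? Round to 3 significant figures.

Effusion rate of each component ∝ n_i/√M_i (partial pressure × 1/√M).
x_C₂H₂(eff) = (n_C₂H₂/√M_C₂H₂) / (n_C₂H₂/√M_C₂H₂ + n_Cl₂/√M_Cl₂)
= (0.303/√26.04) / (0.303/√26.04 + 0.431/√70.90) = 0.05938/(0.05938 + 0.05119) = 0.537.

0.537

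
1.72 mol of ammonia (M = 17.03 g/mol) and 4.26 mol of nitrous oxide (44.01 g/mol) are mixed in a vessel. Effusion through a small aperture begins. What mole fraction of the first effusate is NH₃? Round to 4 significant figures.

Each component's effusion rate ∝ (its partial pressure)·(1/√M) ∝ n_i/√M_i.
x_NH₃(eff) = (n_NH₃/√M_NH₃) / (n_NH₃/√M_NH₃ + n_N₂O/√M_N₂O)
= (1.72/√17.03) / (1.72/√17.03 + 4.26/√44.01) = 0.4168/(0.4168 + 0.6421) = 0.3936.

0.3936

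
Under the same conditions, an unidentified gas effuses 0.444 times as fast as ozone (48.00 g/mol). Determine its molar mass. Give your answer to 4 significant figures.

Graham's law gives rate_X/rate_O₃ = √(M_O₃/M_X).
0.444 = √(48.00/M_X)
M_X = 48.00 / 0.444² = 48.00 / 0.1971 = 243.5 g/mol

243.5 g/mol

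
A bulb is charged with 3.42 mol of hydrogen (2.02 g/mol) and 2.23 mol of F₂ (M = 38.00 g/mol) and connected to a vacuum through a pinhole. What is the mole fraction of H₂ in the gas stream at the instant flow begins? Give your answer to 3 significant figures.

0.869

Rate_i ∝ x_i/√M_i (Graham's law weighted by mole fraction), so the effusate composition follows n_i/√M_i.
Mole fraction of H₂ in the effusate = (n_H₂/√M_H₂) / (n_H₂/√M_H₂ + n_F₂/√M_F₂)
= (3.42/√2.02) / (3.42/√2.02 + 2.23/√38.00) = 2.406/(2.406 + 0.3618) = 0.869.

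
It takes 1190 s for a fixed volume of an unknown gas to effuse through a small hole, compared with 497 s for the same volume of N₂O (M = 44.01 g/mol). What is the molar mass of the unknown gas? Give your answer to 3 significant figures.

252 g/mol

Using Graham's law: t_X/t_N₂O = √(M_X/M_N₂O).
1190/497 = 2.394 = √(M_X/44.01)
M_X = 44.01 × 2.394² = 44.01 × 5.733 = 252 g/mol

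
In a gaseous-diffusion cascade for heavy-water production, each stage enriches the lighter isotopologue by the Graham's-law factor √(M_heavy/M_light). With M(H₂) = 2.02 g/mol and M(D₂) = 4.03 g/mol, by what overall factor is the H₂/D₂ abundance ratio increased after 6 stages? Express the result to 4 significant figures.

7.941

The single-stage factor is √(M_heavy/M_light), so 6 stages give [√(4.03/2.02)]^6 = (4.03/2.02)^(6/2).
= 1.99505^3 = 7.941.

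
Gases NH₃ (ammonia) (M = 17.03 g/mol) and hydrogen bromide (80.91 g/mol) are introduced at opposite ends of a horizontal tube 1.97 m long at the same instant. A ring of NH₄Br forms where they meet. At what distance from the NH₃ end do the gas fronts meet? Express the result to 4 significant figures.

In equal time, each gas travels a distance ∝ its rate ∝ 1/√M, so d_NH₃/d_HBr = √(M_HBr/M_NH₃) = √(80.91/17.03) = 2.180.
With d_NH₃ + d_HBr = 1.97 m, d_HBr = 1.97/(1 + 2.180) = 0.6196 m.
d_NH₃ = 1.97 − 0.6196 = 1.350 m.

1.350 m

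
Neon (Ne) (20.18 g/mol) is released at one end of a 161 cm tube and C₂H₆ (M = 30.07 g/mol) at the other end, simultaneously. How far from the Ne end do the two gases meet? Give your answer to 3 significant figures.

The fronts meet when d_Ne + d_C₂H₆ = L with d_Ne/d_C₂H₆ = √(M_C₂H₆/M_Ne) (Graham's law). Here √(M_C₂H₆/M_Ne) = √(30.07/20.18) = 1.221.
With d_Ne + d_C₂H₆ = 161 cm, d_C₂H₆ = 161/(1 + 1.221) = 72.50 cm.
d_Ne = 161 − 72.50 = 88.5 cm.

88.5 cm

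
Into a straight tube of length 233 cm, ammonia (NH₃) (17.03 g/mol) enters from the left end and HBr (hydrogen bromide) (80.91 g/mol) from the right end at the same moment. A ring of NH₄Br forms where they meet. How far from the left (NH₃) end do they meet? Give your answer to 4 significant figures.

159.7 cm

Graham's law gives d_NH₃/d_HBr = rate_NH₃/rate_HBr = √(M_HBr/M_NH₃) = √(80.91/17.03) = 2.180.
With d_NH₃ + d_HBr = 233 cm, d_HBr = 233/(1 + 2.180) = 73.28 cm.
d_NH₃ = 233 − 73.28 = 159.7 cm.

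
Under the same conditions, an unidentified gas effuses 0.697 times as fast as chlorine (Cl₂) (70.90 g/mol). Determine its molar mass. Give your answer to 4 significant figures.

145.9 g/mol

Using Graham's law: rate_X/rate_Cl₂ = √(M_Cl₂/M_X).
0.697 = √(70.90/M_X)
M_X = 70.90 / 0.697² = 70.90 / 0.4858 = 145.9 g/mol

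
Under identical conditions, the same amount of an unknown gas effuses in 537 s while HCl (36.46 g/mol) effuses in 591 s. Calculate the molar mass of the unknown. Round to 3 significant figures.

30.1 g/mol

Using Graham's law: t_X/t_HCl = √(M_X/M_HCl).
537/591 = 0.9086 = √(M_X/36.46)
M_X = 36.46 × 0.9086² = 36.46 × 0.8256 = 30.1 g/mol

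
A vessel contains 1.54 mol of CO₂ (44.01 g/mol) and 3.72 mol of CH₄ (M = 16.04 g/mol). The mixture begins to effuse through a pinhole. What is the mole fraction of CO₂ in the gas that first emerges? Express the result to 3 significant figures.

Each component's effusion rate ∝ (its partial pressure)·(1/√M) ∝ n_i/√M_i.
Mole fraction of CO₂ in the effusate = (n_CO₂/√M_CO₂) / (n_CO₂/√M_CO₂ + n_CH₄/√M_CH₄)
= (1.54/√44.01) / (1.54/√44.01 + 3.72/√16.04) = 0.2321/(0.2321 + 0.9288) = 0.200.

0.200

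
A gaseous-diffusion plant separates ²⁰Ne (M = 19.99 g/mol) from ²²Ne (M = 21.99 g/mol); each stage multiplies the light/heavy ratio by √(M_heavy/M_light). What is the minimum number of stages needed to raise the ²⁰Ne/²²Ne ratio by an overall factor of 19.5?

Single-stage factor α = √(21.99/19.99), so ln α = ½ ln(1.10005) = 0.04768.
Need α^N ≥ 19.5 ⇒ N ≥ ln(19.5) / ln α = 2.970 / 0.04768 = 62.30.
Rounding up, N = 63 stages.

63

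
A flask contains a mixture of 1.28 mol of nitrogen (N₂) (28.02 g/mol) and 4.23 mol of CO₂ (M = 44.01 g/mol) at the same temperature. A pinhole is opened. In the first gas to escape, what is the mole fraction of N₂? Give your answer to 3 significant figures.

0.275

The effusion rate of species i is ∝ p_i/√M_i ∝ n_i/√M_i.
x_N₂(eff) = (n_N₂/√M_N₂) / (n_N₂/√M_N₂ + n_CO₂/√M_CO₂)
= (1.28/√28.02) / (1.28/√28.02 + 4.23/√44.01) = 0.2418/(0.2418 + 0.6376) = 0.275.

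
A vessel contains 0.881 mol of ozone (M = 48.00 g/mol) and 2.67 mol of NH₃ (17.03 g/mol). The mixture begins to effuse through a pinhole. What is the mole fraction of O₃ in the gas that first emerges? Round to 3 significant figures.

The effusion rate of species i is ∝ p_i/√M_i ∝ n_i/√M_i.
Mole fraction of O₃ in the effusate = (n_O₃/√M_O₃) / (n_O₃/√M_O₃ + n_NH₃/√M_NH₃)
= (0.881/√48.00) / (0.881/√48.00 + 2.67/√17.03) = 0.1272/(0.1272 + 0.6470) = 0.164.

0.164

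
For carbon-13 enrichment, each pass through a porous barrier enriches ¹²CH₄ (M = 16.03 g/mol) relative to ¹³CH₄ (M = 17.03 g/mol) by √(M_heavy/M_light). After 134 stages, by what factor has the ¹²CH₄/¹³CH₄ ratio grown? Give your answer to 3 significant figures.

Each stage multiplies the ratio by α = √(17.03/16.03), so after 134 stages the overall factor is α^134 = (17.03/16.03)^(134/2).
= 1.06238^67 = 57.7.

57.7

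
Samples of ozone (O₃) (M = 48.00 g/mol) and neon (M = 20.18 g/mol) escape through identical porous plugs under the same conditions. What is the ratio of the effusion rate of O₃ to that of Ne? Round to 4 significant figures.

0.6484

Graham's law gives rate_O₃/rate_Ne = √(M_Ne/M_O₃) = √(20.18/48.00) = √0.4204 = 0.6484.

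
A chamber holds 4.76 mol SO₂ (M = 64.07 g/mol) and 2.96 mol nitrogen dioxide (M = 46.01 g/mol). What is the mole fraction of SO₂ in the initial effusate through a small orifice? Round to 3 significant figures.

The effusion rate of species i is ∝ p_i/√M_i ∝ n_i/√M_i.
Mole fraction of SO₂ in the effusate = (n_SO₂/√M_SO₂) / (n_SO₂/√M_SO₂ + n_NO₂/√M_NO₂)
= (4.76/√64.07) / (4.76/√64.07 + 2.96/√46.01) = 0.5947/(0.5947 + 0.4364) = 0.577.

0.577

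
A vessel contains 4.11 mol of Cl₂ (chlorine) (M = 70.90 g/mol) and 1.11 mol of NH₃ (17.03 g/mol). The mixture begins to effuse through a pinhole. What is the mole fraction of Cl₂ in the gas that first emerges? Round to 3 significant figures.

The effusion rate of species i is ∝ p_i/√M_i ∝ n_i/√M_i.
Mole fraction of Cl₂ in the effusate = (n_Cl₂/√M_Cl₂) / (n_Cl₂/√M_Cl₂ + n_NH₃/√M_NH₃)
= (4.11/√70.90) / (4.11/√70.90 + 1.11/√17.03) = 0.4881/(0.4881 + 0.2690) = 0.645.

0.645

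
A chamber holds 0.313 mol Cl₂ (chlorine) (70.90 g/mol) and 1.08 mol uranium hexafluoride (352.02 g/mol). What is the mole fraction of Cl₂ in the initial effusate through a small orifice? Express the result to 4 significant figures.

0.3924

Each component's effusion rate ∝ (its partial pressure)·(1/√M) ∝ n_i/√M_i.
x_Cl₂(eff) = (n_Cl₂/√M_Cl₂) / (n_Cl₂/√M_Cl₂ + n_UF₆/√M_UF₆)
= (0.313/√70.90) / (0.313/√70.90 + 1.08/√352.02) = 0.03717/(0.03717 + 0.05756) = 0.3924.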